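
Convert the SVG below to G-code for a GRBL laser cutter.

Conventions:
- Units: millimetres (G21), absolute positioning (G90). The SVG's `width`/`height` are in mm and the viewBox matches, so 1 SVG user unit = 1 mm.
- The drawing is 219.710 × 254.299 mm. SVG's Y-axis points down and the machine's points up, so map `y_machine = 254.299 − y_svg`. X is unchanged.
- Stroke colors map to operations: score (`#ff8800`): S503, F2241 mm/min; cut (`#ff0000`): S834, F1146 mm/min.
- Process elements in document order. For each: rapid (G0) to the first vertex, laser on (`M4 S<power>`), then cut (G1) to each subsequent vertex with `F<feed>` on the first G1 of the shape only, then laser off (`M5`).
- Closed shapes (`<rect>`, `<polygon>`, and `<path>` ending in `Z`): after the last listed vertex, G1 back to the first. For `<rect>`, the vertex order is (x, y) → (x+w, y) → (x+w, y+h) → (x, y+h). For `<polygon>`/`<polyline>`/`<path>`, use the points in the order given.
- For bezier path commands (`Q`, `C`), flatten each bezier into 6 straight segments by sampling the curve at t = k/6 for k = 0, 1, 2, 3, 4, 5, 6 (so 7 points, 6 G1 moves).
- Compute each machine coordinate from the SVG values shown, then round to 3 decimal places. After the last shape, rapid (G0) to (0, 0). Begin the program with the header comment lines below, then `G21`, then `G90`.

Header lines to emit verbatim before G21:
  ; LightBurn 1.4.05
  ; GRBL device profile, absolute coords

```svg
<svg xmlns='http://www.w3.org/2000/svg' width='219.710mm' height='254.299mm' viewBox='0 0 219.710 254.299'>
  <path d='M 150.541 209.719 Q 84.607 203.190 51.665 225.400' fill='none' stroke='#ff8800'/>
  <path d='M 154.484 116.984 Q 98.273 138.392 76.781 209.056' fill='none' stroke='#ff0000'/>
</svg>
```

1 u = 1 mm; y_m = 254.299 − y.

[1] `<path>` quadratic bezier, #ff8800→score S503 F2241: (150.541,44.580) → (129.479,45.958) → (110.251,45.739) → (92.855,43.924) → (77.292,40.512) → (63.562,35.504) → (51.665,28.899)

[2] `<path>` quadratic bezier, #ff0000→cut S834 F1146: (154.484,137.315) → (136.711,128.811) → (120.868,117.570) → (106.953,103.593) → (94.967,86.879) → (84.909,67.429) → (76.781,45.243)

; LightBurn 1.4.05
; GRBL device profile, absolute coords
G21
G90
G0 X150.541 Y44.580
M4 S503
G1 X129.479 Y45.958 F2241
G1 X110.251 Y45.739
G1 X92.855 Y43.924
G1 X77.292 Y40.512
G1 X63.562 Y35.504
G1 X51.665 Y28.899
M5
G0 X154.484 Y137.315
M4 S834
G1 X136.711 Y128.811 F1146
G1 X120.868 Y117.570
G1 X106.953 Y103.593
G1 X94.967 Y86.879
G1 X84.909 Y67.429
G1 X76.781 Y45.243
M5
G0 X0.000 Y0.000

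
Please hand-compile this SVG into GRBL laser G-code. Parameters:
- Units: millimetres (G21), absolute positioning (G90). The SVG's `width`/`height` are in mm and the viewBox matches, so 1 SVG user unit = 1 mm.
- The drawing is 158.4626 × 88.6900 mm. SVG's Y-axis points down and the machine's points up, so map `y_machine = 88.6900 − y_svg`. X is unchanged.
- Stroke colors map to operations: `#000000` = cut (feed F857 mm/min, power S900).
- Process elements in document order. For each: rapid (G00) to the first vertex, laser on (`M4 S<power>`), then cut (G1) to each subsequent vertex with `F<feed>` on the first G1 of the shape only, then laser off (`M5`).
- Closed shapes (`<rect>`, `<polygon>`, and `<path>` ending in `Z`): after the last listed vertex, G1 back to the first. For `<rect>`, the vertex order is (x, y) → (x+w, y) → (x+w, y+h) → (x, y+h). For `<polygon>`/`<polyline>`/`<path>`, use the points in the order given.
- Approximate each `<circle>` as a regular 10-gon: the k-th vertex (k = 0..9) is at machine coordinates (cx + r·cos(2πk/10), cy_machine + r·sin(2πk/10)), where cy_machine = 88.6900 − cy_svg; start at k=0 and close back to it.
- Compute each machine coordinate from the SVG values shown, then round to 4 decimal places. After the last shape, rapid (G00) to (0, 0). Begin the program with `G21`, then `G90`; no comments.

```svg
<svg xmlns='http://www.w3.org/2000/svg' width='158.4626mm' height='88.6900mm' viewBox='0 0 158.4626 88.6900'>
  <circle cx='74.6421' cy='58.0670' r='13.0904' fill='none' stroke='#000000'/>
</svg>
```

Since the viewBox matches the mm dimensions, user units are millimetres directly. The only transform is the Y-flip y_m = 88.6900 − y_svg.

Shape 1 is a circle drawn with `<circle>`. Its stroke #000000 means cut at S900, F857. After flipping Y the toolpath is (87.7325,30.6230) → (85.2325,38.3173) → (78.6873,43.0727) → (70.5969,43.0727) → (64.0517,38.3173) → (61.5517,30.6230) → (64.0517,22.9287) → (70.5969,18.1733) → (78.6873,18.1733) → (85.2325,22.9287) → (87.7325,30.6230), returning to the start.

G21
G90
G00 X87.7325 Y30.6230
M4 S900
G1 X85.2325 Y38.3173 F857
G1 X78.6873 Y43.0727
G1 X70.5969 Y43.0727
G1 X64.0517 Y38.3173
G1 X61.5517 Y30.6230
G1 X64.0517 Y22.9287
G1 X70.5969 Y18.1733
G1 X78.6873 Y18.1733
G1 X85.2325 Y22.9287
G1 X87.7325 Y30.6230
M5
G00 X0.0000 Y0.0000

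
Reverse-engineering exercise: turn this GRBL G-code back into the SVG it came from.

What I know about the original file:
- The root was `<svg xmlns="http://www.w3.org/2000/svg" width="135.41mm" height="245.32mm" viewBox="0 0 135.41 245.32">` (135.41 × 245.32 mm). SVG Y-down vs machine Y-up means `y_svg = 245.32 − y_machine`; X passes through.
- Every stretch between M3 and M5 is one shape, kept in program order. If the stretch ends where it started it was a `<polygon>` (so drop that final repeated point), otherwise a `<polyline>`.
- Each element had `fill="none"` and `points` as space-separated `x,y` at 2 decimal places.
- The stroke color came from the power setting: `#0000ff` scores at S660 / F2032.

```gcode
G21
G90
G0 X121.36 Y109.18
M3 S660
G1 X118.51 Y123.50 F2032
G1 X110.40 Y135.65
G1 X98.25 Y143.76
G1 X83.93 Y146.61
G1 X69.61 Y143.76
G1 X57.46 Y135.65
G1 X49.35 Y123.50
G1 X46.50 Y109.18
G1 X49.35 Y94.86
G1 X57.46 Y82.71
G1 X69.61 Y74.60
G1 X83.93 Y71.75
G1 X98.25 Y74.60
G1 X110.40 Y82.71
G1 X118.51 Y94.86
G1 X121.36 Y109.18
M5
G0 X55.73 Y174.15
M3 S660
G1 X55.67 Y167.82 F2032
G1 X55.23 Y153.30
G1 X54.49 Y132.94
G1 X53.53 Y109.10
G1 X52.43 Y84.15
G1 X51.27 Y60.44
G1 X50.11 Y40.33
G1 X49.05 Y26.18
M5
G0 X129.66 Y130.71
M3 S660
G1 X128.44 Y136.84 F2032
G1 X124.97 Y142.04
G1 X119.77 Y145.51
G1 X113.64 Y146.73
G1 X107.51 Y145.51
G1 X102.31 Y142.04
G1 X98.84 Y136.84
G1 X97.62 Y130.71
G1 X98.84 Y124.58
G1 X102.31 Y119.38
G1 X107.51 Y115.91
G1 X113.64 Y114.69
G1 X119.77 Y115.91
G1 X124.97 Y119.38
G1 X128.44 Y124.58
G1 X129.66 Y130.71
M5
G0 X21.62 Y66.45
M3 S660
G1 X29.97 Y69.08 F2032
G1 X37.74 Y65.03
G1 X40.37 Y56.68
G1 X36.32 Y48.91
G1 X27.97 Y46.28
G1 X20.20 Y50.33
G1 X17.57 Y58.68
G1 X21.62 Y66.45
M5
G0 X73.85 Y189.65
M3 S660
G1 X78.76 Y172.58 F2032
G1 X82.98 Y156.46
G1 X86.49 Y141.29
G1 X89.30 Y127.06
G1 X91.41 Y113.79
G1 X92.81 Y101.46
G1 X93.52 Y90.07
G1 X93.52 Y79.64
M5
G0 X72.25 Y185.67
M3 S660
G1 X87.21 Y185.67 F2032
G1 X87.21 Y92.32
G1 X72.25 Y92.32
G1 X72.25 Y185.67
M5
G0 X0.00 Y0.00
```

<svg xmlns="http://www.w3.org/2000/svg" width="135.41mm" height="245.32mm" viewBox="0 0 135.41 245.32">
  <polygon points="121.36,136.14 118.51,121.82 110.40,109.67 98.25,101.56 83.93,98.71 69.61,101.56 57.46,109.67 49.35,121.82 46.50,136.14 49.35,150.46 57.46,162.61 69.61,170.72 83.93,173.57 98.25,170.72 110.40,162.61 118.51,150.46" fill="none" stroke="#0000ff"/>
  <polyline points="55.73,71.17 55.67,77.50 55.23,92.02 54.49,112.38 53.53,136.22 52.43,161.17 51.27,184.88 50.11,204.99 49.05,219.14" fill="none" stroke="#0000ff"/>
  <polygon points="129.66,114.61 128.44,108.48 124.97,103.28 119.77,99.81 113.64,98.59 107.51,99.81 102.31,103.28 98.84,108.48 97.62,114.61 98.84,120.74 102.31,125.94 107.51,129.41 113.64,130.63 119.77,129.41 124.97,125.94 128.44,120.74" fill="none" stroke="#0000ff"/>
  <polygon points="21.62,178.87 29.97,176.24 37.74,180.29 40.37,188.64 36.32,196.41 27.97,199.04 20.20,194.99 17.57,186.64" fill="none" stroke="#0000ff"/>
  <polyline points="73.85,55.67 78.76,72.74 82.98,88.86 86.49,104.03 89.30,118.26 91.41,131.53 92.81,143.86 93.52,155.25 93.52,165.68" fill="none" stroke="#0000ff"/>
  <polygon points="72.25,59.65 87.21,59.65 87.21,153.00 72.25,153.00" fill="none" stroke="#0000ff"/>
</svg>

Each laser-on run becomes one SVG element. Flip Y back into SVG space with y_svg = 245.32 − y_machine. Every run uses S660, so all elements get stroke `#0000ff` (score).

Run 1: The run returns to its start, so emit a `<polygon>` with points (Y-flipped): 121.36,136.14 118.51,121.82 110.40,109.67 98.25,101.56 83.93,98.71 69.61,101.56 57.46,109.67 49.35,121.82 46.50,136.14 49.35,150.46 57.46,162.61 69.61,170.72 83.93,173.57 98.25,170.72 110.40,162.61 118.51,150.46.

Run 2: The run is open, so emit a `<polyline>` with points (Y-flipped): 55.73,71.17 55.67,77.50 55.23,92.02 54.49,112.38 53.53,136.22 52.43,161.17 51.27,184.88 50.11,204.99 49.05,219.14.

Run 3: The run returns to its start, so emit a `<polygon>` with points (Y-flipped): 129.66,114.61 128.44,108.48 124.97,103.28 119.77,99.81 113.64,98.59 107.51,99.81 102.31,103.28 98.84,108.48 97.62,114.61 98.84,120.74 102.31,125.94 107.51,129.41 113.64,130.63 119.77,129.41 124.97,125.94 128.44,120.74.

Run 4: The run returns to its start, so emit a `<polygon>` with points (Y-flipped): 21.62,178.87 29.97,176.24 37.74,180.29 40.37,188.64 36.32,196.41 27.97,199.04 20.20,194.99 17.57,186.64.

Run 5: The run is open, so emit a `<polyline>` with points (Y-flipped): 73.85,55.67 78.76,72.74 82.98,88.86 86.49,104.03 89.30,118.26 91.41,131.53 92.81,143.86 93.52,155.25 93.52,165.68.

Run 6: The run returns to its start, so emit a `<polygon>` with points (Y-flipped): 72.25,59.65 87.21,59.65 87.21,153.00 72.25,153.00.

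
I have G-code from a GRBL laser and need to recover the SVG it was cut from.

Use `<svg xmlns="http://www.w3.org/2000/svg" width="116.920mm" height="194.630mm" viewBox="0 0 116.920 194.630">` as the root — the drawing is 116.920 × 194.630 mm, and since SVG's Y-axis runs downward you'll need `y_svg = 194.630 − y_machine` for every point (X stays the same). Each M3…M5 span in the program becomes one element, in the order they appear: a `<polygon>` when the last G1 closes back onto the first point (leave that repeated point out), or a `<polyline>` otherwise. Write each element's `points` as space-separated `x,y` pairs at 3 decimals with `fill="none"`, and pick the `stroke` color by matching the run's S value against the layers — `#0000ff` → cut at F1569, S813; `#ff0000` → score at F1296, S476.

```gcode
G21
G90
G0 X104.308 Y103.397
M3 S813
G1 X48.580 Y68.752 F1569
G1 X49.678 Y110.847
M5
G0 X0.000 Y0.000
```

<svg xmlns="http://www.w3.org/2000/svg" width="116.920mm" height="194.630mm" viewBox="0 0 116.920 194.630">
  <polyline points="104.308,91.233 48.580,125.878 49.678,83.783" fill="none" stroke="#0000ff"/>
</svg>

Each laser-on run becomes one SVG element. Flip Y back into SVG space with y_svg = 194.630 − y_machine. Every run uses S813, so all elements get stroke `#0000ff` (cut).

Run 1: The run is open, so emit a `<polyline>` with points (Y-flipped): 104.308,91.233 48.580,125.878 49.678,83.783.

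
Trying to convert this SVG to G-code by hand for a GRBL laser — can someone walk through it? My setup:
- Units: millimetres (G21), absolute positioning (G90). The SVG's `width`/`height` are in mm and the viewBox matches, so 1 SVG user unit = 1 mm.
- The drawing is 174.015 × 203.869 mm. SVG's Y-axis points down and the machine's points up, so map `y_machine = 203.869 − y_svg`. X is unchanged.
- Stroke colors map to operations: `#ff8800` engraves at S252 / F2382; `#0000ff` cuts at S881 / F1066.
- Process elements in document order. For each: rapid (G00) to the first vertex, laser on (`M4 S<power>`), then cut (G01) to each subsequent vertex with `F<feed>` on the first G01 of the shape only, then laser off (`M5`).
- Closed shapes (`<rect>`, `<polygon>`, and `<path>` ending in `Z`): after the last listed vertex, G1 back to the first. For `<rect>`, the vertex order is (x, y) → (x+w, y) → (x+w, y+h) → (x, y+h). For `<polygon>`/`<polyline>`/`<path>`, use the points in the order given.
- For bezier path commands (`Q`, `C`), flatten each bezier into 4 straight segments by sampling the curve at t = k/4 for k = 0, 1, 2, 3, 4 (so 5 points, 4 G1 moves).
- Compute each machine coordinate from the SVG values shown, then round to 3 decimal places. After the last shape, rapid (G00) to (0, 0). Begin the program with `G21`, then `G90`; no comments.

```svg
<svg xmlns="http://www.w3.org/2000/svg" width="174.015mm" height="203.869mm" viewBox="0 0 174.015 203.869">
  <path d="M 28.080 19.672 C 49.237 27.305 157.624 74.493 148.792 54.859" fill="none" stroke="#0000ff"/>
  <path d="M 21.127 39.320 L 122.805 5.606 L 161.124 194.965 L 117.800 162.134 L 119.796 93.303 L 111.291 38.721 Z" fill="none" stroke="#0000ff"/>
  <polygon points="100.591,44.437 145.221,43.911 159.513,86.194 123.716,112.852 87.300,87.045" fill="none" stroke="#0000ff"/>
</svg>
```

G21
G90
G00 X28.080 Y184.197
M4 S881
G01 X57.109 Y172.718 F1066
G01 X99.682 Y156.378
G01 X136.632 Y145.151
G01 X148.792 Y149.010
M5
G00 X21.127 Y164.549
M4 S881
G01 X122.805 Y198.263 F1066
G01 X161.124 Y8.904
G01 X117.800 Y41.735
G01 X119.796 Y110.566
G01 X111.291 Y165.148
G01 X21.127 Y164.549
M5
G00 X100.591 Y159.432
M4 S881
G01 X145.221 Y159.958 F1066
G01 X159.513 Y117.675
G01 X123.716 Y91.017
G01 X87.300 Y116.824
G01 X100.591 Y159.432
M5
G00 X0.000 Y0.000

viewBox `0 0 174.015 203.869` with mm width/height → 1 unit = 1 mm. Flip: y_m = 203.869 − y_svg.

**Shape 1** — `<path>` cubic bezier, stroke `#0000ff` → cut (S881, F1066). Control points (SVG): P0=(28.080,19.672), P1=(49.237,27.305), P2=(157.624,74.493), P3=(148.792,54.859); sampled at t=k/4. Machine vertices: (28.080,184.197) → (57.109,172.718) → (99.682,156.378) → (136.632,145.151) → (148.792,149.010). Open path.

**Shape 2** — `<path>` closed polygon, stroke `#0000ff` → cut (S881, F1066). Machine vertices: (21.127,164.549) → (122.805,198.263) → (161.124,8.904) → (117.800,41.735) → (119.796,110.566) → (111.291,165.148) → (21.127,164.549). Closed: final G1 returns to the first vertex.

**Shape 3** — `<polygon>` regular polygon, stroke `#0000ff` → cut (S881, F1066). Machine vertices: (100.591,159.432) → (145.221,159.958) → (159.513,117.675) → (123.716,91.017) → (87.300,116.824) → (100.591,159.432). Closed: final G1 returns to the first vertex.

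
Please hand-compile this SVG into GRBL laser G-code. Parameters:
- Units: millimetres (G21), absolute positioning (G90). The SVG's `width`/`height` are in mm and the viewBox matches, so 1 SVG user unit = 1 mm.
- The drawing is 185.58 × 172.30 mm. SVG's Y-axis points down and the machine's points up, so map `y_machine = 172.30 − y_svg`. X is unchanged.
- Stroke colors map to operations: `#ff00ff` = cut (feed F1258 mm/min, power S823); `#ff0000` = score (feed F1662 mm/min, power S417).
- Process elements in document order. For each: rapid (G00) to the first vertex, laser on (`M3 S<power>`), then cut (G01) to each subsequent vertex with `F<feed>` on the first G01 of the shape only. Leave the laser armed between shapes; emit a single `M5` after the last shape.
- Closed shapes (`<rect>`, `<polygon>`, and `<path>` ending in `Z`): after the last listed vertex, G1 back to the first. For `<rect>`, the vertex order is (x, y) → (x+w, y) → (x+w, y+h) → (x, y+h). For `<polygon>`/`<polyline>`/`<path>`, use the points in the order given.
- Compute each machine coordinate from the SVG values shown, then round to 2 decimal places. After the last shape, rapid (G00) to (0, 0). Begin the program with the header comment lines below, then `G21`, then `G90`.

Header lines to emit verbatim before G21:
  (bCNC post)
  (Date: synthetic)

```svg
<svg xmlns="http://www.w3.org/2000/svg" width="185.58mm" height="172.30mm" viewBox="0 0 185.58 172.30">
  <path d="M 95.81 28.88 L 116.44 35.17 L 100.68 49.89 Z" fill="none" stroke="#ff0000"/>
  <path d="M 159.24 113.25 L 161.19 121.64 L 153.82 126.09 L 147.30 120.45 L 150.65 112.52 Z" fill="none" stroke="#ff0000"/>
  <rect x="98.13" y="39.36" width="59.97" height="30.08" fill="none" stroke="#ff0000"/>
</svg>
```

(bCNC post)
(Date: synthetic)
G21
G90
G00 X95.81 Y143.42
M3 S417
G01 X116.44 Y137.13 F1662
G01 X100.68 Y122.41
G01 X95.81 Y143.42
G00 X159.24 Y59.05
M3 S417
G01 X161.19 Y50.66 F1662
G01 X153.82 Y46.21
G01 X147.30 Y51.85
G01 X150.65 Y59.78
G01 X159.24 Y59.05
G00 X98.13 Y132.94
M3 S417
G01 X158.10 Y132.94 F1662
G01 X158.10 Y102.86
G01 X98.13 Y102.86
G01 X98.13 Y132.94
M5
G00 X0.00 Y0.00

viewBox `0 0 185.58 172.30` with mm width/height → 1 unit = 1 mm. Flip: y_m = 172.30 − y_svg.

**Shape 1** — `<path>` regular polygon, stroke `#ff0000` → score (S417, F1662). Machine vertices: (95.81,143.42) → (116.44,137.13) → (100.68,122.41) → (95.81,143.42). Closed: final G1 returns to the first vertex.

**Shape 2** — `<path>` regular polygon, stroke `#ff0000` → score (S417, F1662). Machine vertices: (159.24,59.05) → (161.19,50.66) → (153.82,46.21) → (147.30,51.85) → (150.65,59.78) → (159.24,59.05). Closed: final G1 returns to the first vertex.

**Shape 3** — `<rect>` rectangle, stroke `#ff0000` → score (S417, F1662). Machine vertices: (98.13,132.94) → (158.10,132.94) → (158.10,102.86) → (98.13,102.86) → (98.13,132.94). Closed: final G1 returns to the first vertex.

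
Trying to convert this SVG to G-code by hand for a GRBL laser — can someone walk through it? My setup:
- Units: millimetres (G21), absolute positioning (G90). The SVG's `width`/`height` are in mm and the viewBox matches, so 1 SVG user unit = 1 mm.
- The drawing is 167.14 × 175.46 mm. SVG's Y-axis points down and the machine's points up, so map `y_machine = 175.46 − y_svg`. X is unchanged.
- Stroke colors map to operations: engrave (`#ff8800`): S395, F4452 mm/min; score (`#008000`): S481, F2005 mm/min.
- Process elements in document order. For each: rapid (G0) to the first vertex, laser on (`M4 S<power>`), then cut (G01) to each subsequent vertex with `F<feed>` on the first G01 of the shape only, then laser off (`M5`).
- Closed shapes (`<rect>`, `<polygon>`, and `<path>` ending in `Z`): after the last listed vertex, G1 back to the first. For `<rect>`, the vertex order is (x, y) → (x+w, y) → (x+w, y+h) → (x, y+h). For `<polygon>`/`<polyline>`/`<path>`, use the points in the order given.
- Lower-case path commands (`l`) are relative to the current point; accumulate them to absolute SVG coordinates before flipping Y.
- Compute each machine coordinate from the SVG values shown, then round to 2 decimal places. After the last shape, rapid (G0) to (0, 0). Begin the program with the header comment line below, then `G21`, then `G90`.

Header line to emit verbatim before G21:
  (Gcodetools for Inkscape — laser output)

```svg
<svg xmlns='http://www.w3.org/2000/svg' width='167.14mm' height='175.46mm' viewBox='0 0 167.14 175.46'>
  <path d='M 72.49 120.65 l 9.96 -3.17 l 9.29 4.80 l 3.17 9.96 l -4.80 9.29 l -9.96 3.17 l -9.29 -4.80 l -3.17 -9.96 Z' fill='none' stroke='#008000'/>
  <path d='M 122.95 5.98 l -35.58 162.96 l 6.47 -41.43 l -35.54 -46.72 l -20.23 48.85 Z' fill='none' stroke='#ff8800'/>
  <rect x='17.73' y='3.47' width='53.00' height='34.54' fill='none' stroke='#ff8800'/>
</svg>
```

(Gcodetools for Inkscape — laser output)
G21
G90
G0 X72.49 Y54.81
M4 S481
G01 X82.45 Y57.98 F2005
G01 X91.74 Y53.18
G01 X94.91 Y43.22
G01 X90.11 Y33.93
G01 X80.15 Y30.76
G01 X70.86 Y35.56
G01 X67.69 Y45.52
G01 X72.49 Y54.81
M5
G0 X122.95 Y169.48
M4 S395
G01 X87.37 Y6.52 F4452
G01 X93.84 Y47.95
G01 X58.30 Y94.67
G01 X38.07 Y45.82
G01 X122.95 Y169.48
M5
G0 X17.73 Y171.99
M4 S395
G01 X70.73 Y171.99 F4452
G01 X70.73 Y137.45
G01 X17.73 Y137.45
G01 X17.73 Y171.99
M5
G0 X0.00 Y0.00

1 u = 1 mm; y_m = 175.46 − y.

[1] `<path>` regular polygon, #008000→score S481 F2005: (72.49,54.81) → (82.45,57.98) → (91.74,53.18) → (94.91,43.22) → (90.11,33.93) → (80.15,30.76) → (70.86,35.56) → (67.69,45.52) → (72.49,54.81) (closed)

[2] `<path>` closed polygon, #ff8800→engrave S395 F4452: (122.95,169.48) → (87.37,6.52) → (93.84,47.95) → (58.30,94.67) → (38.07,45.82) → (122.95,169.48) (closed)

[3] `<rect>` rectangle, #ff8800→engrave S395 F4452: (17.73,171.99) → (70.73,171.99) → (70.73,137.45) → (17.73,137.45) → (17.73,171.99) (closed)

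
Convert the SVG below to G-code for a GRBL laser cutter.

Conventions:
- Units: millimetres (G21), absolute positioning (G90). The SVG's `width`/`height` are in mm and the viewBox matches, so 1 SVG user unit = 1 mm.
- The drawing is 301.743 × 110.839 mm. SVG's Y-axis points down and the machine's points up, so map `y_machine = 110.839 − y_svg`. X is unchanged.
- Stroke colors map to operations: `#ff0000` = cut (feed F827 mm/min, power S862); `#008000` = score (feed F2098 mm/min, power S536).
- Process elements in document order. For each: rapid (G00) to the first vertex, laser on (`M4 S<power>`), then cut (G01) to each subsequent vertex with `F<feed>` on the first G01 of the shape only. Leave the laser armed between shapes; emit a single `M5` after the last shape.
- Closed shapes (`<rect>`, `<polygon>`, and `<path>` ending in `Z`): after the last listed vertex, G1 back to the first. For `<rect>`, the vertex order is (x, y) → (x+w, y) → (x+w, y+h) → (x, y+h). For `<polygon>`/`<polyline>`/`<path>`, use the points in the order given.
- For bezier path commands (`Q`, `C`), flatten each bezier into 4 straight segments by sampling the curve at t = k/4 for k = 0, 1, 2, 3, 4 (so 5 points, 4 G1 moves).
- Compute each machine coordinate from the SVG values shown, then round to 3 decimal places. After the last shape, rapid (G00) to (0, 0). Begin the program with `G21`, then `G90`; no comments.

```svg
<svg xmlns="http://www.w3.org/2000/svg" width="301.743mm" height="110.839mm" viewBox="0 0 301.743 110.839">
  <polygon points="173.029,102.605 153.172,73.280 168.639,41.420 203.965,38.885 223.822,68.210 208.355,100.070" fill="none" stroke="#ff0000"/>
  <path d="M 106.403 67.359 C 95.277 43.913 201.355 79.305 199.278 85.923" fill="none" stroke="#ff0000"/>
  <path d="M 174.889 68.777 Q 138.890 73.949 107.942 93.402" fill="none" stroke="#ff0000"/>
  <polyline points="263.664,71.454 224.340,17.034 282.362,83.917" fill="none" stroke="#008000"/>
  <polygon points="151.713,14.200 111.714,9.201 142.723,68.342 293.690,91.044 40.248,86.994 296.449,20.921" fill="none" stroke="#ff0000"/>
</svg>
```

Since the viewBox matches the mm dimensions, user units are millimetres directly. The only transform is the Y-flip y_m = 110.839 − y_svg.

Shape 1 is a regular polygon drawn with `<polygon>`. Its stroke #ff0000 means cut at S862, F827. After flipping Y the toolpath is (173.029,8.234) → (153.172,37.559) → (168.639,69.419) → (203.965,71.954) → (223.822,42.629) → (208.355,10.769) → (173.029,8.234), returning to the start.

Shape 2 is a cubic bezier drawn with `<path>`. Its stroke #ff0000 means cut at S862, F827. After flipping Y the toolpath is (106.403,43.480) → (116.513,51.401) → (149.447,45.472) → (184.078,33.906) → (199.278,24.916).

Shape 3 is a quadratic bezier drawn with `<path>`. Its stroke #ff0000 means cut at S862, F827. After flipping Y the toolpath is (174.889,42.062) → (157.205,38.583) → (140.153,33.320) → (123.732,26.271) → (107.942,17.437).

Shape 4 is a open polyline drawn with `<polyline>`. Its stroke #008000 means score at S536, F2098. After flipping Y the toolpath is (263.664,39.385) → (224.340,93.805) → (282.362,26.922).

Shape 5 is a closed polygon drawn with `<polygon>`. Its stroke #ff0000 means cut at S862, F827. After flipping Y the toolpath is (151.713,96.639) → (111.714,101.638) → (142.723,42.497) → (293.690,19.795) → (40.248,23.845) → (296.449,89.918) → (151.713,96.639), returning to the start.

G21
G90
G00 X173.029 Y8.234
M4 S862
G01 X153.172 Y37.559 F827
G01 X168.639 Y69.419
G01 X203.965 Y71.954
G01 X223.822 Y42.629
G01 X208.355 Y10.769
G01 X173.029 Y8.234
G00 X106.403 Y43.480
M4 S862
G01 X116.513 Y51.401 F827
G01 X149.447 Y45.472
G01 X184.078 Y33.906
G01 X199.278 Y24.916
G00 X174.889 Y42.062
M4 S862
G01 X157.205 Y38.583 F827
G01 X140.153 Y33.320
G01 X123.732 Y26.271
G01 X107.942 Y17.437
G00 X263.664 Y39.385
M4 S536
G01 X224.340 Y93.805 F2098
G01 X282.362 Y26.922
G00 X151.713 Y96.639
M4 S862
G01 X111.714 Y101.638 F827
G01 X142.723 Y42.497
G01 X293.690 Y19.795
G01 X40.248 Y23.845
G01 X296.449 Y89.918
G01 X151.713 Y96.639
M5
G00 X0.000 Y0.000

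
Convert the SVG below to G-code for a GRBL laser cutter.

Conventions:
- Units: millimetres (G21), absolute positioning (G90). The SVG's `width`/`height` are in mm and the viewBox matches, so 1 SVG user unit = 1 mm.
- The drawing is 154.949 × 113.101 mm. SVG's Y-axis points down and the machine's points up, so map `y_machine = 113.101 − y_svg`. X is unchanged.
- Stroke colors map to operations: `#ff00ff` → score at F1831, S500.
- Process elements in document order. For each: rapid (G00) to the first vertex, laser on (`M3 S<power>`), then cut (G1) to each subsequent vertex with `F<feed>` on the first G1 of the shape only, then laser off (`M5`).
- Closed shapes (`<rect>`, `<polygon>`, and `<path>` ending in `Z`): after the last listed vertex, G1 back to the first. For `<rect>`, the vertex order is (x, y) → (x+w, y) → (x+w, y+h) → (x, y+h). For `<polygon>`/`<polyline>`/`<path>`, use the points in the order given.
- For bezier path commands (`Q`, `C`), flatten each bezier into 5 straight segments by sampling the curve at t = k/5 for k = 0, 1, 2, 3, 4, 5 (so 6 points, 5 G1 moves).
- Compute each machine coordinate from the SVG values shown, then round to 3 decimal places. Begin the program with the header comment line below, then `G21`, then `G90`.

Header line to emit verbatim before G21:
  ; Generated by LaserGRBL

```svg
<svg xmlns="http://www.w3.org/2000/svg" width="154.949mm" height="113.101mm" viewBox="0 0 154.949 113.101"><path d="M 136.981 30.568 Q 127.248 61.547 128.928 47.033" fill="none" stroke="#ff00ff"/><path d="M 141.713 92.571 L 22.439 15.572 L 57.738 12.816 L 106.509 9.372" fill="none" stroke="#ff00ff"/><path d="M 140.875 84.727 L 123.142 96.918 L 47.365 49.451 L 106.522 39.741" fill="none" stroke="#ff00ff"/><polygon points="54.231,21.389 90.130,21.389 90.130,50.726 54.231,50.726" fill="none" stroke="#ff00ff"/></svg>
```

1 u = 1 mm; y_m = 113.101 − y.

[1] `<path>` quadratic bezier, #ff00ff→score S500 F1831: (136.981,82.533) → (133.544,71.961) → (131.021,65.029) → (129.410,61.736) → (128.713,62.082) → (128.928,66.068)

[2] `<path>` open polyline, #ff00ff→score S500 F1831: (141.713,20.530) → (22.439,97.529) → (57.738,100.285) → (106.509,103.729)

[3] `<path>` open polyline, #ff00ff→score S500 F1831: (140.875,28.374) → (123.142,16.183) → (47.365,63.650) → (106.522,73.360)

[4] `<polygon>` rectangle, #ff00ff→score S500 F1831: (54.231,91.712) → (90.130,91.712) → (90.130,62.375) → (54.231,62.375) → (54.231,91.712) (closed)

; Generated by LaserGRBL
G21
G90
G00 X136.981 Y82.533
M3 S500
G1 X133.544 Y71.961 F1831
G1 X131.021 Y65.029
G1 X129.410 Y61.736
G1 X128.713 Y62.082
G1 X128.928 Y66.068
M5
G00 X141.713 Y20.530
M3 S500
G1 X22.439 Y97.529 F1831
G1 X57.738 Y100.285
G1 X106.509 Y103.729
M5
G00 X140.875 Y28.374
M3 S500
G1 X123.142 Y16.183 F1831
G1 X47.365 Y63.650
G1 X106.522 Y73.360
M5
G00 X54.231 Y91.712
M3 S500
G1 X90.130 Y91.712 F1831
G1 X90.130 Y62.375
G1 X54.231 Y62.375
G1 X54.231 Y91.712
M5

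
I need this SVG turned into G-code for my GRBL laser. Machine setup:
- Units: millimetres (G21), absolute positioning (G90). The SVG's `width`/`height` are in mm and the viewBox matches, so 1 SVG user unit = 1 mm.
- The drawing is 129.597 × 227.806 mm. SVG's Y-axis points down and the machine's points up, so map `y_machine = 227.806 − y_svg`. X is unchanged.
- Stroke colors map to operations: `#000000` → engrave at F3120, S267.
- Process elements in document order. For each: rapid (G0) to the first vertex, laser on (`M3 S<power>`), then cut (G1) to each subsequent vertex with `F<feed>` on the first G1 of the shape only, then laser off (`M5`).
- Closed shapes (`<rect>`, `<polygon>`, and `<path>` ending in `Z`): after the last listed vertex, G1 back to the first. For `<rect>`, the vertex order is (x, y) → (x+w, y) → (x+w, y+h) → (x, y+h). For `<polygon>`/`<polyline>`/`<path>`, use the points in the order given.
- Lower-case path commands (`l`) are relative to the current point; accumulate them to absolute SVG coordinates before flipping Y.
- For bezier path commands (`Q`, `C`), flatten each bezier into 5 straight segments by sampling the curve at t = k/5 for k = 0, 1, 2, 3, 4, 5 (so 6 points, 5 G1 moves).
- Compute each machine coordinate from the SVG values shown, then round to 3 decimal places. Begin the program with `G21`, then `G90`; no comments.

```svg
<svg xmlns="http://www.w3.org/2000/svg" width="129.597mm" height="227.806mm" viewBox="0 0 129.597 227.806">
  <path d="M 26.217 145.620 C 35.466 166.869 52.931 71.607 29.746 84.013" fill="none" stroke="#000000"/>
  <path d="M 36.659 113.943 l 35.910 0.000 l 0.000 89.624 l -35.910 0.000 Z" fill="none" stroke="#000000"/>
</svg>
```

G21
G90
G0 X26.217 Y82.186
M3 S267
G1 X32.361 Y81.624 F3120
G1 X38.132 Y98.265
G1 X41.183 Y121.347
G1 X39.170 Y140.110
G1 X29.746 Y143.793
M5
G0 X36.659 Y113.863
M3 S267
G1 X72.569 Y113.863 F3120
G1 X72.569 Y24.239
G1 X36.659 Y24.239
G1 X36.659 Y113.863
M5

viewBox `0 0 129.597 227.806` with mm width/height → 1 unit = 1 mm. Flip: y_m = 227.806 − y_svg.

**Shape 1** — `<path>` cubic bezier, stroke `#000000` → engrave (S267, F3120). Control points (SVG): P0=(26.217,145.620), P1=(35.466,166.869), P2=(52.931,71.607), P3=(29.746,84.013); sampled at t=k/5. Machine vertices: (26.217,82.186) → (32.361,81.624) → (38.132,98.265) → (41.183,121.347) → (39.170,140.110) → (29.746,143.793). Open path.

**Shape 2** — `<path>` rectangle, stroke `#000000` → engrave (S267, F3120). Machine vertices: (36.659,113.863) → (72.569,113.863) → (72.569,24.239) → (36.659,24.239) → (36.659,113.863). Closed: final G1 returns to the first vertex.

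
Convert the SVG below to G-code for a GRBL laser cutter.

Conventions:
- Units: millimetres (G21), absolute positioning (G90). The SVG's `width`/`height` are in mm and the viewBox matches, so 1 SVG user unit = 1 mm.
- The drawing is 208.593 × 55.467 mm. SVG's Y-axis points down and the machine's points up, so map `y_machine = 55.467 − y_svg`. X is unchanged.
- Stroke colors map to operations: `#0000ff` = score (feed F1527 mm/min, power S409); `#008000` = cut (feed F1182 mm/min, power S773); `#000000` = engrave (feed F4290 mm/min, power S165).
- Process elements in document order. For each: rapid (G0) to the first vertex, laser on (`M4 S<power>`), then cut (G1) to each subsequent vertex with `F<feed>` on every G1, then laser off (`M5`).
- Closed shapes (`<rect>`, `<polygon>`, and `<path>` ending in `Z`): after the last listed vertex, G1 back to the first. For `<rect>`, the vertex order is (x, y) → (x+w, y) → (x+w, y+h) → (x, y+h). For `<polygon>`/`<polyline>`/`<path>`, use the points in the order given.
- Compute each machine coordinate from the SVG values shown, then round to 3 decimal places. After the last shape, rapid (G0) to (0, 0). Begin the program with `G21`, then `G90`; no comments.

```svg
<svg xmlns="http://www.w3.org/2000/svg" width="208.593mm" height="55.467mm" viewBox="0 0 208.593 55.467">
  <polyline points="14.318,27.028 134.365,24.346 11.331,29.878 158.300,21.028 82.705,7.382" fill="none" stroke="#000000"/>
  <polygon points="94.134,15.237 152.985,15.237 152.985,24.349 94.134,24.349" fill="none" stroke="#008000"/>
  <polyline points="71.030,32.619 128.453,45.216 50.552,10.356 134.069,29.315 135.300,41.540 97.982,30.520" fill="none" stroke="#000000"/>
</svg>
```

G21
G90
G0 X14.318 Y28.439
M4 S165
G1 X134.365 Y31.121 F4290
G1 X11.331 Y25.589 F4290
G1 X158.300 Y34.439 F4290
G1 X82.705 Y48.085 F4290
M5
G0 X94.134 Y40.230
M4 S773
G1 X152.985 Y40.230 F1182
G1 X152.985 Y31.118 F1182
G1 X94.134 Y31.118 F1182
G1 X94.134 Y40.230 F1182
M5
G0 X71.030 Y22.848
M4 S165
G1 X128.453 Y10.251 F4290
G1 X50.552 Y45.111 F4290
G1 X134.069 Y26.152 F4290
G1 X135.300 Y13.927 F4290
G1 X97.982 Y24.947 F4290
M5
G0 X0.000 Y0.000

viewBox `0 0 208.593 55.467` with mm width/height → 1 unit = 1 mm. Flip: y_m = 55.467 − y_svg.

**Shape 1** — `<polyline>` open polyline, stroke `#000000` → engrave (S165, F4290). Machine vertices: (14.318,28.439) → (134.365,31.121) → (11.331,25.589) → (158.300,34.439) → (82.705,48.085). Open path.

**Shape 2** — `<polygon>` rectangle, stroke `#008000` → cut (S773, F1182). Machine vertices: (94.134,40.230) → (152.985,40.230) → (152.985,31.118) → (94.134,31.118) → (94.134,40.230). Closed: final G1 returns to the first vertex.

**Shape 3** — `<polyline>` open polyline, stroke `#000000` → engrave (S165, F4290). Machine vertices: (71.030,22.848) → (128.453,10.251) → (50.552,45.111) → (134.069,26.152) → (135.300,13.927) → (97.982,24.947). Open path.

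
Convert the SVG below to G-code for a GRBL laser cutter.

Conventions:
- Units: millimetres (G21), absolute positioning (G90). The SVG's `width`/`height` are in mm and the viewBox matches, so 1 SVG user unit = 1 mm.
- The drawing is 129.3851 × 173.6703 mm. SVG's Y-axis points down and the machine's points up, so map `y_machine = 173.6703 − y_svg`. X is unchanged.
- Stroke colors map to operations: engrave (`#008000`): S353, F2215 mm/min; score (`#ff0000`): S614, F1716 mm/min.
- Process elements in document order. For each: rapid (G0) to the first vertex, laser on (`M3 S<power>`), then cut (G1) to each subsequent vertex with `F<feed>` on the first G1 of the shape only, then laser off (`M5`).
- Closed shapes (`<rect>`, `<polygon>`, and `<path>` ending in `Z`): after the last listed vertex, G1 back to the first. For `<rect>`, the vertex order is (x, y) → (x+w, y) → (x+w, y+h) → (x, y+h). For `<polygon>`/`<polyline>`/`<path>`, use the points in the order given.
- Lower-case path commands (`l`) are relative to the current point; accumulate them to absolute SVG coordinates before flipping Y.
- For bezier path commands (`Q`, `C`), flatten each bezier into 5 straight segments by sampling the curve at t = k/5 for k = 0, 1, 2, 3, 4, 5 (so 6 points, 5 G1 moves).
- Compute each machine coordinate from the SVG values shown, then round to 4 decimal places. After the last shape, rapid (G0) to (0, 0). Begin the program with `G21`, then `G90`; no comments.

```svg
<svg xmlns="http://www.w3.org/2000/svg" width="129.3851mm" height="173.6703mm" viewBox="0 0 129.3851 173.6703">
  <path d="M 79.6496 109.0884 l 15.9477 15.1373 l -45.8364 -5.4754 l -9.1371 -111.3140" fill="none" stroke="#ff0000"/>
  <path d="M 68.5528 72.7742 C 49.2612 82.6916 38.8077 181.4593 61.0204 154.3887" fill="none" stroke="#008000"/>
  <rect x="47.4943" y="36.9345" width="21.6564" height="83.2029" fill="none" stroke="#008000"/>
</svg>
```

viewBox `0 0 129.3851 173.6703` with mm width/height → 1 unit = 1 mm. Flip: y_m = 173.6703 − y_svg.

**Shape 1** — `<path>` open polyline, stroke `#ff0000` → score (S614, F1716). Machine vertices: (79.6496,64.5819) → (95.5973,49.4446) → (49.7609,54.9200) → (40.6238,166.2340). Open path.

**Shape 2** — `<path>` cubic bezier, stroke `#008000` → engrave (S353, F2215). Control points (SVG): P0=(68.5528,72.7742), P1=(49.2612,82.6916), P2=(38.8077,181.4593), P3=(61.0204,154.3887); sampled at t=k/5. Machine vertices: (68.5528,100.8961) → (58.2290,86.0011) → (51.1702,60.0871) → (48.5199,33.4592) → (51.4221,16.4223) → (61.0204,19.2816). Open path.

**Shape 3** — `<rect>` rectangle, stroke `#008000` → engrave (S353, F2215). Machine vertices: (47.4943,136.7358) → (69.1507,136.7358) → (69.1507,53.5329) → (47.4943,53.5329) → (47.4943,136.7358). Closed: final G1 returns to the first vertex.

G21
G90
G0 X79.6496 Y64.5819
M3 S614
G1 X95.5973 Y49.4446 F1716
G1 X49.7609 Y54.9200
G1 X40.6238 Y166.2340
M5
G0 X68.5528 Y100.8961
M3 S353
G1 X58.2290 Y86.0011 F2215
G1 X51.1702 Y60.0871
G1 X48.5199 Y33.4592
G1 X51.4221 Y16.4223
G1 X61.0204 Y19.2816
M5
G0 X47.4943 Y136.7358
M3 S353
G1 X69.1507 Y136.7358 F2215
G1 X69.1507 Y53.5329
G1 X47.4943 Y53.5329
G1 X47.4943 Y136.7358
M5
G0 X0.0000 Y0.0000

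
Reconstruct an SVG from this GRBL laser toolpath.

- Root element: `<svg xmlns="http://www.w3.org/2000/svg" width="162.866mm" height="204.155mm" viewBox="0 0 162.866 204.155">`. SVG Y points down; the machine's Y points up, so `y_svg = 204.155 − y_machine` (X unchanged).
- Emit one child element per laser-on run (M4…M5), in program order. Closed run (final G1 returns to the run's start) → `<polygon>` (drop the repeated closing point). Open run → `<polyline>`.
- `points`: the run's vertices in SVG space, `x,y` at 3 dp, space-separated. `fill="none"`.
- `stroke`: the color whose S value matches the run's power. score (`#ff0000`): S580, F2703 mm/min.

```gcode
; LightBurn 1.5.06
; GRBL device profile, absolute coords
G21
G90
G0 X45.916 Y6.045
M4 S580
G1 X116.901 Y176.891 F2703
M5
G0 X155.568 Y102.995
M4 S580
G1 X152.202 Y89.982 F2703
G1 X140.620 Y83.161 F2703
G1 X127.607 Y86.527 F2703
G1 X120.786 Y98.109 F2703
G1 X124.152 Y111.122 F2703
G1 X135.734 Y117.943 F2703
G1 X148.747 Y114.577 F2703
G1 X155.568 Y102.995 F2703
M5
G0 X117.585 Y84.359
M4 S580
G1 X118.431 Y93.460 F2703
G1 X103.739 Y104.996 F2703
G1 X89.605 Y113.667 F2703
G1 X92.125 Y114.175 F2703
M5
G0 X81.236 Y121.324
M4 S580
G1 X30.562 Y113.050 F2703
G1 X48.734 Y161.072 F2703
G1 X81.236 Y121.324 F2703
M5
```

<svg xmlns="http://www.w3.org/2000/svg" width="162.866mm" height="204.155mm" viewBox="0 0 162.866 204.155">
  <polyline points="45.916,198.110 116.901,27.264" fill="none" stroke="#ff0000"/>
  <polygon points="155.568,101.160 152.202,114.173 140.620,120.994 127.607,117.628 120.786,106.046 124.152,93.033 135.734,86.212 148.747,89.578" fill="none" stroke="#ff0000"/>
  <polyline points="117.585,119.796 118.431,110.695 103.739,99.159 89.605,90.488 92.125,89.980" fill="none" stroke="#ff0000"/>
  <polygon points="81.236,82.831 30.562,91.105 48.734,43.083" fill="none" stroke="#ff0000"/>
</svg>

Each laser-on run becomes one SVG element. Flip Y back into SVG space with y_svg = 204.155 − y_machine. Every run uses S580, so all elements get stroke `#ff0000` (score).

Run 1: The run is open, so emit a `<polyline>` with points (Y-flipped): 45.916,198.110 116.901,27.264.

Run 2: The run returns to its start, so emit a `<polygon>` with points (Y-flipped): 155.568,101.160 152.202,114.173 140.620,120.994 127.607,117.628 120.786,106.046 124.152,93.033 135.734,86.212 148.747,89.578.

Run 3: The run is open, so emit a `<polyline>` with points (Y-flipped): 117.585,119.796 118.431,110.695 103.739,99.159 89.605,90.488 92.125,89.980.

Run 4: The run returns to its start, so emit a `<polygon>` with points (Y-flipped): 81.236,82.831 30.562,91.105 48.734,43.083.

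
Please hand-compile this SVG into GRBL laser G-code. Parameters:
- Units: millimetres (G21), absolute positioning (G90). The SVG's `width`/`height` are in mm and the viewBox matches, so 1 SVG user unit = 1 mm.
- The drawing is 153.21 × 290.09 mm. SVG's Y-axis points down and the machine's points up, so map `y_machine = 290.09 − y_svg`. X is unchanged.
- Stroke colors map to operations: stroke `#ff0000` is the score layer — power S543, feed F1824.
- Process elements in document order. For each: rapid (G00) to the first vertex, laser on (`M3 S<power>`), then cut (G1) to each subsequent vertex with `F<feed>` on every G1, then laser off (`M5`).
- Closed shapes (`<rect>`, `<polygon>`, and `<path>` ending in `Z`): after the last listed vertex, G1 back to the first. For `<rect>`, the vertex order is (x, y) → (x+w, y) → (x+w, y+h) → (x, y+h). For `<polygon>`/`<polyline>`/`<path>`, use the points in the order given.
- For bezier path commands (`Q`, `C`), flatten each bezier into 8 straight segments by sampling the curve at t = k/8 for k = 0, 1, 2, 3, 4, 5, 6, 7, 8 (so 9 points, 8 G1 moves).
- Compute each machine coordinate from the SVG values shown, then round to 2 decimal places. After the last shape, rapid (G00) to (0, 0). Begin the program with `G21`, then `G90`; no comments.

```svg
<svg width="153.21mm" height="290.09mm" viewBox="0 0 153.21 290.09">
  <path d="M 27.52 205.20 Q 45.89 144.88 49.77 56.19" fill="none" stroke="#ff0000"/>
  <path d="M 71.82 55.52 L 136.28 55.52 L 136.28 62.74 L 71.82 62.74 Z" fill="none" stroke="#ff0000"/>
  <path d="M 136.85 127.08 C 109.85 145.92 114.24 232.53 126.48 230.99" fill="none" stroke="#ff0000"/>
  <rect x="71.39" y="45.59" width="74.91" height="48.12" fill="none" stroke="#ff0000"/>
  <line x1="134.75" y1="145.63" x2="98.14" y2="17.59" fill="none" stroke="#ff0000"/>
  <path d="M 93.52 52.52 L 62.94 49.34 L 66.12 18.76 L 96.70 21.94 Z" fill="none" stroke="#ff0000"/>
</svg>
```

G21
G90
G00 X27.52 Y84.89
M3 S543
G1 X31.89 Y100.41 F1824
G1 X35.80 Y116.82 F1824
G1 X39.26 Y134.12 F1824
G1 X42.27 Y152.30 F1824
G1 X44.82 Y171.37 F1824
G1 X46.92 Y191.33 F1824
G1 X48.57 Y212.17 F1824
G1 X49.77 Y233.90 F1824
M5
G00 X71.82 Y234.57
M3 S543
G1 X136.28 Y234.57 F1824
G1 X136.28 Y227.35 F1824
G1 X71.82 Y227.35 F1824
G1 X71.82 Y234.57 F1824
M5
G00 X136.85 Y163.01
M3 S543
G1 X128.15 Y153.07 F1824
G1 X122.12 Y138.61 F1824
G1 X118.48 Y121.45 F1824
G1 X116.95 Y103.41 F1824
G1 X117.26 Y86.33 F1824
G1 X119.14 Y72.04 F1824
G1 X122.30 Y62.35 F1824
G1 X126.48 Y59.10 F1824
M5
G00 X71.39 Y244.50
M3 S543
G1 X146.30 Y244.50 F1824
G1 X146.30 Y196.38 F1824
G1 X71.39 Y196.38 F1824
G1 X71.39 Y244.50 F1824
M5
G00 X134.75 Y144.46
M3 S543
G1 X98.14 Y272.50 F1824
M5
G00 X93.52 Y237.57
M3 S543
G1 X62.94 Y240.75 F1824
G1 X66.12 Y271.33 F1824
G1 X96.70 Y268.15 F1824
G1 X93.52 Y237.57 F1824
M5
G00 X0.00 Y0.00

1 u = 1 mm; y_m = 290.09 − y.

[1] `<path>` quadratic bezier, #ff0000→score S543 F1824: (27.52,84.89) → (31.89,100.41) → (35.80,116.82) → (39.26,134.12) → (42.27,152.30) → (44.82,171.37) → (46.92,191.33) → (48.57,212.17) → (49.77,233.90)

[2] `<path>` rectangle, #ff0000→score S543 F1824: (71.82,234.57) → (136.28,234.57) → (136.28,227.35) → (71.82,227.35) → (71.82,234.57) (closed)

[3] `<path>` cubic bezier, #ff0000→score S543 F1824: (136.85,163.01) → (128.15,153.07) → (122.12,138.61) → (118.48,121.45) → (116.95,103.41) → (117.26,86.33) → (119.14,72.04) → (122.30,62.35) → (126.48,59.10)

[4] `<rect>` rectangle, #ff0000→score S543 F1824: (71.39,244.50) → (146.30,244.50) → (146.30,196.38) → (71.39,196.38) → (71.39,244.50) (closed)

[5] `<line>` line segment, #ff0000→score S543 F1824: (134.75,144.46) → (98.14,272.50)

[6] `<path>` regular polygon, #ff0000→score S543 F1824: (93.52,237.57) → (62.94,240.75) → (66.12,271.33) → (96.70,268.15) → (93.52,237.57) (closed)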